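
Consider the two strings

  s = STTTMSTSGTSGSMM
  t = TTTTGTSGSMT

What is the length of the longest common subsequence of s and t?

Taking T at s[2]=t[1] → T at s[3]=t[2] → T at s[4]=t[3] → T at s[7]=t[4] → G at s[9]=t[5] → T at s[10]=t[6] → S at s[11]=t[7] → G at s[12]=t[8] → S at s[13]=t[9] → M at s[14]=t[10] gives a common subsequence of length 10, and the DP table's final entry dp[15][11] is also 10, so no common subsequence is longer.

10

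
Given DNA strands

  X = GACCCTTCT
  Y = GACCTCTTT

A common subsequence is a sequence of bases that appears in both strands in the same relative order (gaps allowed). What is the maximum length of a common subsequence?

Let dp[i][j] be the LCS length of the first i bases of X and the first j bases of Y. dp[i][j] = dp[i-1][j-1]+1 when the i-th and j-th bases match, else max(dp[i-1][j], dp[i][j-1]).
    ·  G  A  C  C  T  C  T  T  T
 ·  0  0  0  0  0  0  0  0  0  0
 G  0  1  1  1  1  1  1  1  1  1
 A  0  1  2  2  2  2  2  2  2  2
 C  0  1  2  3  3  3  3  3  3  3
 C  0  1  2  3  4  4  4  4  4  4
 C  0  1  2  3  4  4  5  5  5  5
 T  0  1  2  3  4  5  5  6  6  6
 T  0  1  2  3  4  5  5  6  7  7
 C  0  1  2  3  4  5  6  6  7  7
 T  0  1  2  3  4  5  6  7  7  8
dp[9][9] = 8. One LCS (by backtracking along matches): GACCCTTT.

8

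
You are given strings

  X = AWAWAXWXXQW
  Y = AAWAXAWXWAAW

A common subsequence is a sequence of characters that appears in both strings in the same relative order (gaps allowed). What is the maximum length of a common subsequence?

One common subsequence of length 8: A at X[1]=Y[1] → A at X[3]=Y[2] → W at X[4]=Y[3] → A at X[5]=Y[4] → X at X[6]=Y[5] → W at X[7]=Y[7] → X at X[8]=Y[8] → W at X[11]=Y[12]. dp[11][12] = 8 confirms this is the maximum.

8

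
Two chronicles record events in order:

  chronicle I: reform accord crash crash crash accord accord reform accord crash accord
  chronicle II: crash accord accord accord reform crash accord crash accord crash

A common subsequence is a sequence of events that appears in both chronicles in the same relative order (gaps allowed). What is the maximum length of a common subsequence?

7

Match accord at chronicle I[2]=chronicle II[2], accord at chronicle I[6]=chronicle II[3], accord at chronicle I[7]=chronicle II[4], reform at chronicle I[8]=chronicle II[5], accord at chronicle I[9]=chronicle II[7], crash at chronicle I[10]=chronicle II[8], accord at chronicle I[11]=chronicle II[9] — 7 events in the same relative order in both. dp[11][10] = 7 confirms this is the maximum.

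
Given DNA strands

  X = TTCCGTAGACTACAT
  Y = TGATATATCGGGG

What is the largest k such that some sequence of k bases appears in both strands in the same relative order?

Match T at X[2]=Y[1]; then G at X[5]=Y[2]; then T at X[6]=Y[4]; then A at X[7]=Y[5]; then A at X[9]=Y[7]; then T at X[11]=Y[8]; then C at X[13]=Y[9] — 7 bases in the same relative order in both. The LCS DP gives dp[15][13] = 7, so this is optimal.

7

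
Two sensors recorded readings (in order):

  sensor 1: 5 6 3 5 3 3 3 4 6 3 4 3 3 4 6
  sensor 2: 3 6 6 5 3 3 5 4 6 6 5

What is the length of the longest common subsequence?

7

Match 6 at sensor 1[2]=sensor 2[3], then 5 at sensor 1[4]=sensor 2[4], then 3 at sensor 1[5]=sensor 2[5], then 3 at sensor 1[6]=sensor 2[6], then 4 at sensor 1[8]=sensor 2[8], then 6 at sensor 1[9]=sensor 2[9], then 6 at sensor 1[15]=sensor 2[10] — 7 values in the same relative order in both. The LCS DP gives dp[15][11] = 7, so this is optimal.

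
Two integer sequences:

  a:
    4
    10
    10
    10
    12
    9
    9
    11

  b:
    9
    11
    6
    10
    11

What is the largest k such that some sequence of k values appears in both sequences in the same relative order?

Let dp[i][j] be the LCS length of the first i values of a and the first j values of b. dp[i][j] = dp[i-1][j-1]+1 when the i-th and j-th values match, else max(dp[i-1][j], dp[i][j-1]).
    ·  9 11  6 10 11
 ·  0  0  0  0  0  0
 4  0  0  0  0  0  0
10  0  0  0  0  1  1
10  0  0  0  0  1  1
10  0  0  0  0  1  1
12  0  0  0  0  1  1
 9  0  1  1  1  1  1
 9  0  1  1  1  1  1
11  0  1  2  2  2  2
dp[8][5] = 2. One LCS (by backtracking along matches): 10, 11.

2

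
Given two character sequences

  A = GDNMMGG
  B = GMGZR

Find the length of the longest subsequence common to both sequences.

One common subsequence of length 3: G [1,1], then M [5,2], then G [6,3]. Since dp[7][5] = 3, nothing longer is possible.

3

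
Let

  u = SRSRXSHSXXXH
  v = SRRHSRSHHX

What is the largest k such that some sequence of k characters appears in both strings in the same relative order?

7

One common subsequence of length 7: S (u #1, v #1), R (u #2, v #3), S (u #3, v #5), R (u #4, v #6), S (u #6, v #7), H (u #7, v #9), X (u #11, v #10), and the DP table's final entry dp[12][10] is also 7, so no common subsequence is longer.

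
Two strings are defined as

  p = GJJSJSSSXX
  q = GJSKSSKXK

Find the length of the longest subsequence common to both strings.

One common subsequence of length 6: G (p #1, q #1) → J (p #3, q #2) → S (p #4, q #3) → S (p #6, q #5) → S (p #7, q #6) → X (p #9, q #8), and the DP table's final entry dp[10][9] is also 6, so no common subsequence is longer.

6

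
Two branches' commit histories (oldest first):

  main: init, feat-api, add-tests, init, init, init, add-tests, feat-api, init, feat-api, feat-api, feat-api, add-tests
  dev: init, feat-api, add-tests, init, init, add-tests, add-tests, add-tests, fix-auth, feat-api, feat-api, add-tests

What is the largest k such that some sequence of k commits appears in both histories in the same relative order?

Taking init (main #1, dev #1), then feat-api (main #2, dev #2), then add-tests (main #3, dev #3), then init (main #4, dev #4), then init (main #5, dev #5), then add-tests (main #7, dev #8), then feat-api (main #11, dev #10), then feat-api (main #12, dev #11), then add-tests (main #13, dev #12) gives a common subsequence of length 9. dp[13][12] = 9 confirms this is the maximum.

9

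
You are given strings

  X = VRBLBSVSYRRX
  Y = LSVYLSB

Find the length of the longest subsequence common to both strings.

4

Let dp[i][j] be the LCS length of the first i characters of X and the first j characters of Y. dp[i][j] = dp[i-1][j-1]+1 when the i-th and j-th characters match, else max(dp[i-1][j], dp[i][j-1]).
    ·  L  S  V  Y  L  S  B
 ·  0  0  0  0  0  0  0  0
 V  0  0  0  1  1  1  1  1
 R  0  0  0  1  1  1  1  1
 B  0  0  0  1  1  1  1  2
 L  0  1  1  1  1  2  2  2
 B  0  1  1  1  1  2  2  3
 S  0  1  2  2  2  2  3  3
 V  0  1  2  3  3  3  3  3
 S  0  1  2  3  3  3  4  4
 Y  0  1  2  3  4  4  4  4
 R  0  1  2  3  4  4  4  4
 R  0  1  2  3  4  4  4  4
 X  0  1  2  3  4  4  4  4
dp[12][7] = 4. One LCS (by backtracking along matches): LSVS.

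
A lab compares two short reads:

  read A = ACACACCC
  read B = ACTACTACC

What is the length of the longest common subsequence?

Let dp[i][j] be the LCS length of the first i bases of read A and the first j bases of read B. dp[i][j] = dp[i-1][j-1]+1 when the i-th and j-th bases match, else max(dp[i-1][j], dp[i][j-1]).
    ·  A  C  T  A  C  T  A  C  C
 ·  0  0  0  0  0  0  0  0  0  0
 A  0  1  1  1  1  1  1  1  1  1
 C  0  1  2  2  2  2  2  2  2  2
 A  0  1  2  2  3  3  3  3  3  3
 C  0  1  2  2  3  4  4  4  4  4
 A  0  1  2  2  3  4  4  5  5  5
 C  0  1  2  2  3  4  4  5  6  6
 C  0  1  2  2  3  4  4  5  6  7
 C  0  1  2  2  3  4  4  5  6  7
dp[8][9] = 7. One LCS (by backtracking along matches): ACACACC.

7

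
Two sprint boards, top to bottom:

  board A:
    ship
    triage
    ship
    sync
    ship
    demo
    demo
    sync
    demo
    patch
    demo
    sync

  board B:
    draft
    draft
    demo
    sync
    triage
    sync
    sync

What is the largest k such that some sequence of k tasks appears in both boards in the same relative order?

3

Match triage (board A #2, board B #5), sync (board A #8, board B #6), sync (board A #12, board B #7) — 3 tasks in the same relative order in both. Since dp[12][7] = 3, nothing longer is possible.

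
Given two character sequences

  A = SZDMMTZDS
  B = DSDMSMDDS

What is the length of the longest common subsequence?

One common subsequence of length 6: S at A[1]=B[2], then D at A[3]=B[3], then M at A[4]=B[4], then M at A[5]=B[6], then D at A[8]=B[8], then S at A[9]=B[9]. Since dp[9][9] = 6, nothing longer is possible.

6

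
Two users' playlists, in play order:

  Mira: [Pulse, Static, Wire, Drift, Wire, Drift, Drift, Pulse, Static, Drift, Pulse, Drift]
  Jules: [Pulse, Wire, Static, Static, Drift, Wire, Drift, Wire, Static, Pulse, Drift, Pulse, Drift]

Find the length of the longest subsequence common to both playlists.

9

Pick Pulse (Mira #1, Jules #1); then Static (Mira #2, Jules #4); then Wire (Mira #3, Jules #6); then Drift (Mira #4, Jules #7); then Wire (Mira #5, Jules #8); then Pulse (Mira #8, Jules #10); then Drift (Mira #10, Jules #11); then Pulse (Mira #11, Jules #12); then Drift (Mira #12, Jules #13); all 9 songs appear in both, in order. The LCS DP gives dp[12][13] = 9, so this is optimal.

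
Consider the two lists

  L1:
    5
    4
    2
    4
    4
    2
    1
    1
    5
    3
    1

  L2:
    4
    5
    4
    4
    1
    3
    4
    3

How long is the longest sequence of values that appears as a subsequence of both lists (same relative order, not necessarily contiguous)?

5

Pick 5 at L1[1]=L2[2] → 4 at L1[2]=L2[3] → 4 at L1[4]=L2[4] → 4 at L1[5]=L2[7] → 3 at L1[10]=L2[8]; all 5 values appear in both, in order. The LCS DP gives dp[11][8] = 5, so this is optimal.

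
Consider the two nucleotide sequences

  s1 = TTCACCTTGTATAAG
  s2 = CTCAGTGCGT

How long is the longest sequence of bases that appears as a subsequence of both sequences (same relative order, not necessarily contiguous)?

Pick T (s1 #2, s2 #2) → C (s1 #3, s2 #3) → A (s1 #4, s2 #4) → C (s1 #6, s2 #8) → G (s1 #9, s2 #9) → T (s1 #12, s2 #10); all 6 bases appear in both, in order. Since dp[15][10] = 6, nothing longer is possible.

6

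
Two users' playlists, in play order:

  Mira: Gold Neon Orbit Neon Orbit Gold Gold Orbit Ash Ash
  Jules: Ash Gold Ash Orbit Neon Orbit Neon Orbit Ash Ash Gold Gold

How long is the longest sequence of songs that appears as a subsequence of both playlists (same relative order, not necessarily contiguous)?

Pick Gold [1,2]; then Neon [2,5]; then Orbit [3,6]; then Neon [4,7]; then Orbit [5,8]; then Gold [6,11]; then Gold [7,12]; all 7 songs appear in both, in order. Since dp[10][12] = 7, nothing longer is possible.

7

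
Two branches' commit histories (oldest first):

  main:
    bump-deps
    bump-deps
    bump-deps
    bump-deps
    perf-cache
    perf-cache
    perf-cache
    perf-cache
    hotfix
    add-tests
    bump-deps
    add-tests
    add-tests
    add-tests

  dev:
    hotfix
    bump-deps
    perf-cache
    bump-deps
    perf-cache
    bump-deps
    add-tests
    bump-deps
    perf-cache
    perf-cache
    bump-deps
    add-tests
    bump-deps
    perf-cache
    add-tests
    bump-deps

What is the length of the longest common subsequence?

9

Match bump-deps [1,2] → bump-deps [2,4] → bump-deps [3,6] → bump-deps [4,8] → perf-cache [5,9] → perf-cache [6,10] → perf-cache [8,14] → add-tests [10,15] → bump-deps [11,16] — 9 commits in the same relative order in both. The LCS DP gives dp[14][16] = 9, so this is optimal.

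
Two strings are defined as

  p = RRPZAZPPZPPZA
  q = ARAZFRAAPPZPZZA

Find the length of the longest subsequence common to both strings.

Pick R [1,2], R [2,6], A [5,8], P [7,9], P [8,10], Z [9,11], P [10,12], Z [12,14], A [13,15]; all 9 characters appear in both, in order. The LCS DP gives dp[13][15] = 9, so this is optimal.

9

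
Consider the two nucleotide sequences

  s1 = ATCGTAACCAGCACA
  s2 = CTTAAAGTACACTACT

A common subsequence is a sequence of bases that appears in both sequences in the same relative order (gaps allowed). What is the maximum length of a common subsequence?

10

Pick T at s1[2]=s2[2]; then T at s1[5]=s2[3]; then A at s1[6]=s2[4]; then A at s1[7]=s2[5]; then A at s1[10]=s2[6]; then G at s1[11]=s2[7]; then C at s1[12]=s2[10]; then A at s1[13]=s2[11]; then C at s1[14]=s2[12]; then A at s1[15]=s2[14]; all 10 bases appear in both, in order. dp[15][16] = 10 confirms this is the maximum.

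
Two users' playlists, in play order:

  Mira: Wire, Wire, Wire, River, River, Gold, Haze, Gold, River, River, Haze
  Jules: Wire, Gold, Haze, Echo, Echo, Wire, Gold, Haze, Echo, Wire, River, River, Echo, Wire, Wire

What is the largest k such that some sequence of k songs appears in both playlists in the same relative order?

6

One common subsequence of length 6: Wire [1,1] → Wire [3,6] → Gold [6,7] → Haze [7,8] → River [9,11] → River [10,12]. The LCS DP gives dp[11][15] = 6, so this is optimal.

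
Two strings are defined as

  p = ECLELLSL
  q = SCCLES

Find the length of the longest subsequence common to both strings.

Taking C (p #2, q #3), then L (p #3, q #4), then E (p #4, q #5), then S (p #7, q #6) gives a common subsequence of length 4. dp[8][6] = 4 confirms this is the maximum.

4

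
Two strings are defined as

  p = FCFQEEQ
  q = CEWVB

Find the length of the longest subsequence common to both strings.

Let dp[i][j] be the LCS length of the first i characters of p and the first j characters of q. dp[i][j] = dp[i-1][j-1]+1 when the i-th and j-th characters match, else max(dp[i-1][j], dp[i][j-1]).
    ·  C  E  W  V  B
 ·  0  0  0  0  0  0
 F  0  0  0  0  0  0
 C  0  1  1  1  1  1
 F  0  1  1  1  1  1
 Q  0  1  1  1  1  1
 E  0  1  2  2  2  2
 E  0  1  2  2  2  2
 Q  0  1  2  2  2  2
dp[7][5] = 2. One LCS (by backtracking along matches): CE.

2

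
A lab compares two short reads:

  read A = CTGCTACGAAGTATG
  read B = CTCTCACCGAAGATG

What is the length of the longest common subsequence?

13

Taking C at read A[1]=read B[1] → T at read A[2]=read B[2] → C at read A[4]=read B[3] → T at read A[5]=read B[4] → A at read A[6]=read B[6] → C at read A[7]=read B[8] → G at read A[8]=read B[9] → A at read A[9]=read B[10] → A at read A[10]=read B[11] → G at read A[11]=read B[12] → A at read A[13]=read B[13] → T at read A[14]=read B[14] → G at read A[15]=read B[15] gives a common subsequence of length 13. dp[15][15] = 13 confirms this is the maximum.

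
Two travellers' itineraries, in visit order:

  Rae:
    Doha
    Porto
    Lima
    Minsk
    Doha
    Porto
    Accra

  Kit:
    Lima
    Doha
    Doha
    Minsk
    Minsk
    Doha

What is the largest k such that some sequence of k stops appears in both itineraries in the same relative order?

3

One common subsequence of length 3: Doha [1,3]; then Minsk [4,5]; then Doha [5,6]. Since dp[7][6] = 3, nothing longer is possible.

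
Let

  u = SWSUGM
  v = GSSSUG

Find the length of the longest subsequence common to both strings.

Let dp[i][j] be the LCS length of the first i characters of u and the first j characters of v. dp[i][j] = dp[i-1][j-1]+1 when the i-th and j-th characters match, else max(dp[i-1][j], dp[i][j-1]).
    ·  G  S  S  S  U  G
 ·  0  0  0  0  0  0  0
 S  0  0  1  1  1  1  1
 W  0  0  1  1  1  1  1
 S  0  0  1  2  2  2  2
 U  0  0  1  2  2  3  3
 G  0  1  1  2  2  3  4
 M  0  1  1  2  2  3  4
dp[6][6] = 4. One LCS (by backtracking along matches): SSUG.

4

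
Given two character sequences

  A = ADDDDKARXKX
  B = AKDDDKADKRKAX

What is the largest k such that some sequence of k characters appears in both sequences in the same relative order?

Let dp[i][j] be the LCS length of the first i characters of A and the first j characters of B. dp[i][j] = dp[i-1][j-1]+1 when the i-th and j-th characters match, else max(dp[i-1][j], dp[i][j-1]).
    ·  A  K  D  D  D  K  A  D  K  R  K  A  X
 ·  0  0  0  0  0  0  0  0  0  0  0  0  0  0
 A  0  1  1  1  1  1  1  1  1  1  1  1  1  1
 D  0  1  1  2  2  2  2  2  2  2  2  2  2  2
 D  0  1  1  2  3  3  3  3  3  3  3  3  3  3
 D  0  1  1  2  3  4  4  4  4  4  4  4  4  4
 D  0  1  1  2  3  4  4  4  5  5  5  5  5  5
 K  0  1  2  2  3  4  5  5  5  6  6  6  6  6
 A  0  1  2  2  3  4  5  6  6  6  6  6  7  7
 R  0  1  2  2  3  4  5  6  6  6  7  7  7  7
 X  0  1  2  2  3  4  5  6  6  6  7  7  7  8
 K  0  1  2  2  3  4  5  6  6  7  7  8  8  8
 X  0  1  2  2  3  4  5  6  6  7  7  8  8  9
dp[11][13] = 9. One LCS (by backtracking along matches): ADDDDKRKX.

9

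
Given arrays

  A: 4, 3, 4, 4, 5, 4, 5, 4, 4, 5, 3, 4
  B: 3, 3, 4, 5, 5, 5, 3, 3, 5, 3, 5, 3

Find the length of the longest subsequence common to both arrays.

6

Let dp[i][j] be the LCS length of the first i values of A and the first j values of B. dp[i][j] = dp[i-1][j-1]+1 when the i-th and j-th values match, else max(dp[i-1][j], dp[i][j-1]).
    ·  3  3  4  5  5  5  3  3  5  3  5  3
 ·  0  0  0  0  0  0  0  0  0  0  0  0  0
 4  0  0  0  1  1  1  1  1  1  1  1  1  1
 3  0  1  1  1  1  1  1  2  2  2  2  2  2
 4  0  1  1  2  2  2  2  2  2  2  2  2  2
 4  0  1  1  2  2  2  2  2  2  2  2  2  2
 5  0  1  1  2  3  3  3  3  3  3  3  3  3
 4  0  1  1  2  3  3  3  3  3  3  3  3  3
 5  0  1  1  2  3  4  4  4  4  4  4  4  4
 4  0  1  1  2  3  4  4  4  4  4  4  4  4
 4  0  1  1  2  3  4  4  4  4  4  4  4  4
 5  0  1  1  2  3  4  5  5  5  5  5  5  5
 3  0  1  2  2  3  4  5  6  6  6  6  6  6
 4  0  1  2  3  3  4  5  6  6  6  6  6  6
dp[12][12] = 6. One LCS (by backtracking along matches): 3, 4, 5, 5, 5, 3.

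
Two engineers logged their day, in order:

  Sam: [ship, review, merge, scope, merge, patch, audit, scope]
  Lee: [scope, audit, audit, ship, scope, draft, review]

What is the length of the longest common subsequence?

3

One common subsequence of length 3: scope at Sam[4]=Lee[1] → audit at Sam[7]=Lee[3] → scope at Sam[8]=Lee[5]. The LCS DP gives dp[8][7] = 3, so this is optimal.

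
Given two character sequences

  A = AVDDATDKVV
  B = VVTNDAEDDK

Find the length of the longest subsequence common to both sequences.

5

Let dp[i][j] be the LCS length of the first i characters of A and the first j characters of B. dp[i][j] = dp[i-1][j-1]+1 when the i-th and j-th characters match, else max(dp[i-1][j], dp[i][j-1]).
    ·  V  V  T  N  D  A  E  D  D  K
 ·  0  0  0  0  0  0  0  0  0  0  0
 A  0  0  0  0  0  0  1  1  1  1  1
 V  0  1  1  1  1  1  1  1  1  1  1
 D  0  1  1  1  1  2  2  2  2  2  2
 D  0  1  1  1  1  2  2  2  3  3  3
 A  0  1  1  1  1  2  3  3  3  3  3
 T  0  1  1  2  2  2  3  3  3  3  3
 D  0  1  1  2  2  3  3  3  4  4  4
 K  0  1  1  2  2  3  3  3  4  4  5
 V  0  1  2  2  2  3  3  3  4  4  5
 V  0  1  2  2  2  3  3  3  4  4  5
dp[10][10] = 5. One LCS (by backtracking along matches): VDDDK.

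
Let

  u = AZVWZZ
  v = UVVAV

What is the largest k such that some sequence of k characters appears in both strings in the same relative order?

Let dp[i][j] be the LCS length of the first i characters of u and the first j characters of v. dp[i][j] = dp[i-1][j-1]+1 when the i-th and j-th characters match, else max(dp[i-1][j], dp[i][j-1]).
    ·  U  V  V  A  V
 ·  0  0  0  0  0  0
 A  0  0  0  0  1  1
 Z  0  0  0  0  1  1
 V  0  0  1  1  1  2
 W  0  0  1  1  1  2
 Z  0  0  1  1  1  2
 Z  0  0  1  1  1  2
dp[6][5] = 2. One LCS (by backtracking along matches): AV.

2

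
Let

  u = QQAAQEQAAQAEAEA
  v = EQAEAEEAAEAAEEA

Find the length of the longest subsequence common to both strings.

10

One common subsequence of length 10: Q [2,2]; then A [3,3]; then A [4,5]; then E [6,7]; then A [8,9]; then A [9,11]; then A [11,12]; then E [12,13]; then E [14,14]; then A [15,15]. Since dp[15][15] = 10, nothing longer is possible.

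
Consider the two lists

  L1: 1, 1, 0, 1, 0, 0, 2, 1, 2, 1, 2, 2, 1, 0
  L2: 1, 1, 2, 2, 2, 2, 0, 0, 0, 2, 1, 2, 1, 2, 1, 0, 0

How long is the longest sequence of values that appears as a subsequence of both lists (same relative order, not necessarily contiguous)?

Pick 1 at L1[1]=L2[1]; then 1 at L1[2]=L2[2]; then 0 at L1[3]=L2[7]; then 0 at L1[5]=L2[8]; then 0 at L1[6]=L2[9]; then 2 at L1[7]=L2[10]; then 1 at L1[8]=L2[11]; then 2 at L1[9]=L2[12]; then 1 at L1[10]=L2[13]; then 2 at L1[12]=L2[14]; then 1 at L1[13]=L2[15]; then 0 at L1[14]=L2[17]; all 12 values appear in both, in order. Since dp[14][17] = 12, nothing longer is possible.

12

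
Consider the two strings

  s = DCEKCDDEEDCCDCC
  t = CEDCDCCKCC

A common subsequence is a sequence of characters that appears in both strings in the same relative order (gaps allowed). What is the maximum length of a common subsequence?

Let dp[i][j] be the LCS length of the first i characters of s and the first j characters of t. dp[i][j] = dp[i-1][j-1]+1 when the i-th and j-th characters match, else max(dp[i-1][j], dp[i][j-1]).
    ·  C  E  D  C  D  C  C  K  C  C
 ·  0  0  0  0  0  0  0  0  0  0  0
 D  0  0  0  1  1  1  1  1  1  1  1
 C  0  1  1  1  2  2  2  2  2  2  2
 E  0  1  2  2  2  2  2  2  2  2  2
 K  0  1  2  2  2  2  2  2  3  3  3
 C  0  1  2  2  3  3  3  3  3  4  4
 D  0  1  2  3  3  4  4  4  4  4  4
 D  0  1  2  3  3  4  4  4  4  4  4
 E  0  1  2  3  3  4  4  4  4  4  4
 E  0  1  2  3  3  4  4  4  4  4  4
 D  0  1  2  3  3  4  4  4  4  4  4
 C  0  1  2  3  4  4  5  5  5  5  5
 C  0  1  2  3  4  4  5  6  6  6  6
 D  0  1  2  3  4  5  5  6  6  6  6
 C  0  1  2  3  4  5  6  6  6  7  7
 C  0  1  2  3  4  5  6  7  7  7  8
dp[15][10] = 8. One LCS (by backtracking along matches): CECDCCCC.

8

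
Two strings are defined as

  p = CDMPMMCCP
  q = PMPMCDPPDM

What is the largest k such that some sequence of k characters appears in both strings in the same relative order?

5

Pick M (p #3, q #2); then P (p #4, q #3); then M (p #6, q #4); then C (p #7, q #5); then P (p #9, q #8); all 5 characters appear in both, in order. The LCS DP gives dp[9][10] = 5, so this is optimal.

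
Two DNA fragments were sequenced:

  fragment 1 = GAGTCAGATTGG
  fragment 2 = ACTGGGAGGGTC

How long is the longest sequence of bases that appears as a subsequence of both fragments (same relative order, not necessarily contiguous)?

6

Match G [1,5] → G [3,6] → A [6,7] → G [7,8] → G [11,9] → G [12,10] — 6 bases in the same relative order in both. The LCS DP gives dp[12][12] = 6, so this is optimal.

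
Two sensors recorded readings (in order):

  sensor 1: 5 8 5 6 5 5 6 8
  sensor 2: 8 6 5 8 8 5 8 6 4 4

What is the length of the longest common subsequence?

Let dp[i][j] be the LCS length of the first i values of sensor 1 and the first j values of sensor 2. dp[i][j] = dp[i-1][j-1]+1 when the i-th and j-th values match, else max(dp[i-1][j], dp[i][j-1]).
    ·  8  6  5  8  8  5  8  6  4  4
 ·  0  0  0  0  0  0  0  0  0  0  0
 5  0  0  0  1  1  1  1  1  1  1  1
 8  0  1  1  1  2  2  2  2  2  2  2
 5  0  1  1  2  2  2  3  3  3  3  3
 6  0  1  2  2  2  2  3  3  4  4  4
 5  0  1  2  3  3  3  3  3  4  4  4
 5  0  1  2  3  3  3  4  4  4  4  4
 6  0  1  2  3  3  3  4  4  5  5  5
 8  0  1  2  3  4  4  4  5  5  5  5
dp[8][10] = 5. One LCS (by backtracking along matches): 8, 6, 5, 5, 6.

5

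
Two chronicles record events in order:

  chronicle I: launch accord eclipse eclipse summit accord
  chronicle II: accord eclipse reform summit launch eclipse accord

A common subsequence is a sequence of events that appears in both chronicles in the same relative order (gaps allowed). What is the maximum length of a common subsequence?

4

Taking accord [2,1]; then eclipse [3,2]; then eclipse [4,6]; then accord [6,7] gives a common subsequence of length 4. Since dp[6][7] = 4, nothing longer is possible.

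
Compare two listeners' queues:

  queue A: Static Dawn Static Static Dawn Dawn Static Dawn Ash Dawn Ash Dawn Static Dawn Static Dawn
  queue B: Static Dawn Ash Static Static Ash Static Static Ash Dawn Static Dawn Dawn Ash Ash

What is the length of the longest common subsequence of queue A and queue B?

10

Match Static at queue A[1]=queue B[1] → Dawn at queue A[2]=queue B[2] → Static at queue A[3]=queue B[5] → Static at queue A[4]=queue B[7] → Static at queue A[7]=queue B[8] → Ash at queue A[11]=queue B[9] → Dawn at queue A[12]=queue B[10] → Static at queue A[13]=queue B[11] → Dawn at queue A[14]=queue B[12] → Dawn at queue A[16]=queue B[13] — 10 songs in the same relative order in both. The LCS DP gives dp[16][15] = 10, so this is optimal.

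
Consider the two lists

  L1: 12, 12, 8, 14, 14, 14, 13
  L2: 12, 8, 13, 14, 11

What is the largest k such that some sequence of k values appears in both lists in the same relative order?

Let dp[i][j] be the LCS length of the first i values of L1 and the first j values of L2. dp[i][j] = dp[i-1][j-1]+1 when the i-th and j-th values match, else max(dp[i-1][j], dp[i][j-1]).
    · 12  8 13 14 11
 ·  0  0  0  0  0  0
12  0  1  1  1  1  1
12  0  1  1  1  1  1
 8  0  1  2  2  2  2
14  0  1  2  2  3  3
14  0  1  2  2  3  3
14  0  1  2  2  3  3
13  0  1  2  3  3  3
dp[7][5] = 3. One LCS (by backtracking along matches): 12, 8, 14.

3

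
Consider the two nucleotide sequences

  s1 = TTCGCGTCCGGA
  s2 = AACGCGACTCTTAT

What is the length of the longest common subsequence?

7

One common subsequence of length 7: C (s1 #3, s2 #3) → G (s1 #4, s2 #4) → C (s1 #5, s2 #5) → G (s1 #6, s2 #6) → T (s1 #7, s2 #9) → C (s1 #8, s2 #10) → A (s1 #12, s2 #13). The LCS DP gives dp[12][14] = 7, so this is optimal.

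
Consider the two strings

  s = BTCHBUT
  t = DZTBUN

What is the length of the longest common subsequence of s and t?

Match T (s #2, t #3) → B (s #5, t #4) → U (s #6, t #5) — 3 characters in the same relative order in both. Since dp[7][6] = 3, nothing longer is possible.

3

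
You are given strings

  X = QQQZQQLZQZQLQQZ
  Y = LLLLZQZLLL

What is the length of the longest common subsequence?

Pick L at X[7]=Y[4], then Z at X[8]=Y[5], then Q at X[9]=Y[6], then Z at X[10]=Y[7], then L at X[12]=Y[10]; all 5 characters appear in both, in order. Since dp[15][10] = 5, nothing longer is possible.

5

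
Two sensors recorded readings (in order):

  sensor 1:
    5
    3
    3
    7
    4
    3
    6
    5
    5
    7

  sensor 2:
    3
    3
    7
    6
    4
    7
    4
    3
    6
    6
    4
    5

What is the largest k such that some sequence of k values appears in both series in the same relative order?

Let dp[i][j] be the LCS length of the first i values of sensor 1 and the first j values of sensor 2. dp[i][j] = dp[i-1][j-1]+1 when the i-th and j-th values match, else max(dp[i-1][j], dp[i][j-1]).
    ·  3  3  7  6  4  7  4  3  6  6  4  5
 ·  0  0  0  0  0  0  0  0  0  0  0  0  0
 5  0  0  0  0  0  0  0  0  0  0  0  0  1
 3  0  1  1  1  1  1  1  1  1  1  1  1  1
 3  0  1  2  2  2  2  2  2  2  2  2  2  2
 7  0  1  2  3  3  3  3  3  3  3  3  3  3
 4  0  1  2  3  3  4  4  4  4  4  4  4  4
 3  0  1  2  3  3  4  4  4  5  5  5  5  5
 6  0  1  2  3  4  4  4  4  5  6  6  6  6
 5  0  1  2  3  4  4  4  4  5  6  6  6  7
 5  0  1  2  3  4  4  4  4  5  6  6  6  7
 7  0  1  2  3  4  4  5  5  5  6  6  6  7
dp[10][12] = 7. One LCS (by backtracking along matches): 3, 3, 7, 4, 3, 6, 5.

7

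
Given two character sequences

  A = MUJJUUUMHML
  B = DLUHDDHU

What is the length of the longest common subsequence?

Let dp[i][j] be the LCS length of the first i characters of A and the first j characters of B. dp[i][j] = dp[i-1][j-1]+1 when the i-th and j-th characters match, else max(dp[i-1][j], dp[i][j-1]).
    ·  D  L  U  H  D  D  H  U
 ·  0  0  0  0  0  0  0  0  0
 M  0  0  0  0  0  0  0  0  0
 U  0  0  0  1  1  1  1  1  1
 J  0  0  0  1  1  1  1  1  1
 J  0  0  0  1  1  1  1  1  1
 U  0  0  0  1  1  1  1  1  2
 U  0  0  0  1  1  1  1  1  2
 U  0  0  0  1  1  1  1  1  2
 M  0  0  0  1  1  1  1  1  2
 H  0  0  0  1  2  2  2  2  2
 M  0  0  0  1  2  2  2  2  2
 L  0  0  1  1  2  2  2  2  2
dp[11][8] = 2. One LCS (by backtracking along matches): UU.

2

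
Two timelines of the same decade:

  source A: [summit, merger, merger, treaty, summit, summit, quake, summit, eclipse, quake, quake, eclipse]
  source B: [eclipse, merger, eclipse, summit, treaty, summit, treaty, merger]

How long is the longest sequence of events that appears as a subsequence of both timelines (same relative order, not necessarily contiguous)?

Taking summit (source A #1, source B #4); then treaty (source A #4, source B #5); then summit (source A #5, source B #6) gives a common subsequence of length 3. Since dp[12][8] = 3, nothing longer is possible.

3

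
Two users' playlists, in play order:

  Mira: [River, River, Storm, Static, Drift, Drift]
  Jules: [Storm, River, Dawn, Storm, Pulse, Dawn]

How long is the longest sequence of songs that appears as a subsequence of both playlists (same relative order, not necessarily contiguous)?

Pick River (Mira #1, Jules #2) → Storm (Mira #3, Jules #4); all 2 songs appear in both, in order, and the DP table's final entry dp[6][6] is also 2, so no common subsequence is longer.

2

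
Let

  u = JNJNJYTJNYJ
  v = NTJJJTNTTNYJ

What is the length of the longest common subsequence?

Pick J [1,4], then J [3,5], then N [4,7], then T [7,9], then N [9,10], then Y [10,11], then J [11,12]; all 7 characters appear in both, in order, and the DP table's final entry dp[11][12] is also 7, so no common subsequence is longer.

7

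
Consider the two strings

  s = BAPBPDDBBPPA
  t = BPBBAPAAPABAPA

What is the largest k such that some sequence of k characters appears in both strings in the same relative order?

7

One common subsequence of length 7: B (s #1, t #4), A (s #2, t #5), P (s #3, t #6), P (s #5, t #9), B (s #8, t #11), P (s #11, t #13), A (s #12, t #14). dp[12][14] = 7 confirms this is the maximum.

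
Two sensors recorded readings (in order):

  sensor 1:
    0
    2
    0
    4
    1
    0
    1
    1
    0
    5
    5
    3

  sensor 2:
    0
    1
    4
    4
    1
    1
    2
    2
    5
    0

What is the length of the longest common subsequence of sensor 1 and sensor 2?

Taking 0 (sensor 1 #1, sensor 2 #1); then 4 (sensor 1 #4, sensor 2 #4); then 1 (sensor 1 #5, sensor 2 #5); then 1 (sensor 1 #7, sensor 2 #6); then 0 (sensor 1 #9, sensor 2 #10) gives a common subsequence of length 5. Since dp[12][10] = 5, nothing longer is possible.

5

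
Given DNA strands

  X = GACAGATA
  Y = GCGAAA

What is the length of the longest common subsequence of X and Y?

5

Pick G [1,1]; then C [3,2]; then A [4,4]; then A [6,5]; then A [8,6]; all 5 bases appear in both, in order, and the DP table's final entry dp[8][6] is also 5, so no common subsequence is longer.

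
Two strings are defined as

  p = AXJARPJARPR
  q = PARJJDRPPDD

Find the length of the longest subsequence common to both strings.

Let dp[i][j] be the LCS length of the first i characters of p and the first j characters of q. dp[i][j] = dp[i-1][j-1]+1 when the i-th and j-th characters match, else max(dp[i-1][j], dp[i][j-1]).
    ·  P  A  R  J  J  D  R  P  P  D  D
 ·  0  0  0  0  0  0  0  0  0  0  0  0
 A  0  0  1  1  1  1  1  1  1  1  1  1
 X  0  0  1  1  1  1  1  1  1  1  1  1
 J  0  0  1  1  2  2  2  2  2  2  2  2
 A  0  0  1  1  2  2  2  2  2  2  2  2
 R  0  0  1  2  2  2  2  3  3  3  3  3
 P  0  1  1  2  2  2  2  3  4  4  4  4
 J  0  1  1  2  3  3  3  3  4  4  4  4
 A  0  1  2  2  3  3  3  3  4  4  4  4
 R  0  1  2  3  3  3  3  4  4  4  4  4
 P  0  1  2  3  3  3  3  4  5  5  5  5
 R  0  1  2  3  3  3  3  4  5  5  5  5
dp[11][11] = 5. One LCS (by backtracking along matches): AJRPP.

5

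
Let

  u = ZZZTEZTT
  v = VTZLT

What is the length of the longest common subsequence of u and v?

Let dp[i][j] be the LCS length of the first i characters of u and the first j characters of v. dp[i][j] = dp[i-1][j-1]+1 when the i-th and j-th characters match, else max(dp[i-1][j], dp[i][j-1]).
    ·  V  T  Z  L  T
 ·  0  0  0  0  0  0
 Z  0  0  0  1  1  1
 Z  0  0  0  1  1  1
 Z  0  0  0  1  1  1
 T  0  0  1  1  1  2
 E  0  0  1  1  1  2
 Z  0  0  1  2  2  2
 T  0  0  1  2  2  3
 T  0  0  1  2  2  3
dp[8][5] = 3. One LCS (by backtracking along matches): TZT.

3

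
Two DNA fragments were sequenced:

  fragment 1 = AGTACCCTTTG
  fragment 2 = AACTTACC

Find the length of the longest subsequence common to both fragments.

Taking A (fragment 1 #1, fragment 2 #2) → T (fragment 1 #3, fragment 2 #5) → A (fragment 1 #4, fragment 2 #6) → C (fragment 1 #6, fragment 2 #7) → C (fragment 1 #7, fragment 2 #8) gives a common subsequence of length 5. Since dp[11][8] = 5, nothing longer is possible.

5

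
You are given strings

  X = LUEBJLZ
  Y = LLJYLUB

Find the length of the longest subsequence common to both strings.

Let dp[i][j] be the LCS length of the first i characters of X and the first j characters of Y. dp[i][j] = dp[i-1][j-1]+1 when the i-th and j-th characters match, else max(dp[i-1][j], dp[i][j-1]).
    ·  L  L  J  Y  L  U  B
 ·  0  0  0  0  0  0  0  0
 L  0  1  1  1  1  1  1  1
 U  0  1  1  1  1  1  2  2
 E  0  1  1  1  1  1  2  2
 B  0  1  1  1  1  1  2  3
 J  0  1  1  2  2  2  2  3
 L  0  1  2  2  2  3  3  3
 Z  0  1  2  2  2  3  3  3
dp[7][7] = 3. One LCS (by backtracking along matches): LUB.

3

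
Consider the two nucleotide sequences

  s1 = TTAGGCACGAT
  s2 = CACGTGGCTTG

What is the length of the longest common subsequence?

Pick T at s1[2]=s2[5] → G at s1[4]=s2[6] → G at s1[5]=s2[7] → C at s1[6]=s2[8] → G at s1[9]=s2[11]; all 5 bases appear in both, in order. Since dp[11][11] = 5, nothing longer is possible.

5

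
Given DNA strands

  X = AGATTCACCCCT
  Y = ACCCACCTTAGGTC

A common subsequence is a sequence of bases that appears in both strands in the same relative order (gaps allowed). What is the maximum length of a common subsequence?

7

Taking A at X[3]=Y[1], then C at X[6]=Y[2], then C at X[8]=Y[3], then C at X[9]=Y[4], then C at X[10]=Y[6], then C at X[11]=Y[7], then T at X[12]=Y[13] gives a common subsequence of length 7. The LCS DP gives dp[12][14] = 7, so this is optimal.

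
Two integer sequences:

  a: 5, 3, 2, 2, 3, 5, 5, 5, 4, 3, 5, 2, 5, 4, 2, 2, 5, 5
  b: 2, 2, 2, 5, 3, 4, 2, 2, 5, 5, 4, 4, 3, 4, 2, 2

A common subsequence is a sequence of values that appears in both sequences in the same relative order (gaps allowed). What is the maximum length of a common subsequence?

11

Match 5 at a[1]=b[4] → 3 at a[2]=b[5] → 2 at a[3]=b[7] → 2 at a[4]=b[8] → 5 at a[6]=b[9] → 5 at a[7]=b[10] → 4 at a[9]=b[12] → 3 at a[10]=b[13] → 4 at a[14]=b[14] → 2 at a[15]=b[15] → 2 at a[16]=b[16] — 11 values in the same relative order in both, and the DP table's final entry dp[18][16] is also 11, so no common subsequence is longer.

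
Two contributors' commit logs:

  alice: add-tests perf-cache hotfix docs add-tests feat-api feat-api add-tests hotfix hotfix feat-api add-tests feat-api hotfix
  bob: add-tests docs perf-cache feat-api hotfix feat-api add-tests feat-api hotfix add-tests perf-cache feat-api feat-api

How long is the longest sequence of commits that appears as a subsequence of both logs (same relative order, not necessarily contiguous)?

Taking add-tests [1,1], perf-cache [2,3], hotfix [3,5], add-tests [5,7], feat-api [6,8], add-tests [8,10], feat-api [11,12], feat-api [13,13] gives a common subsequence of length 8. Since dp[14][13] = 8, nothing longer is possible.

8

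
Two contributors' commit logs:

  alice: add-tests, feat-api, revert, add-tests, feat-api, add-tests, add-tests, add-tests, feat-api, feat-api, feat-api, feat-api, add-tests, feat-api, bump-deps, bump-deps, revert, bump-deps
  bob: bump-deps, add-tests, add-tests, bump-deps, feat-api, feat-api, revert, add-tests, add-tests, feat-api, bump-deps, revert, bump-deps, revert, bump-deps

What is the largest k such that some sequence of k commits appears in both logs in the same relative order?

10

One common subsequence of length 10: add-tests (alice #1, bob #3), then feat-api (alice #2, bob #6), then revert (alice #3, bob #7), then add-tests (alice #8, bob #8), then add-tests (alice #13, bob #9), then feat-api (alice #14, bob #10), then bump-deps (alice #15, bob #11), then bump-deps (alice #16, bob #13), then revert (alice #17, bob #14), then bump-deps (alice #18, bob #15), and the DP table's final entry dp[18][15] is also 10, so no common subsequence is longer.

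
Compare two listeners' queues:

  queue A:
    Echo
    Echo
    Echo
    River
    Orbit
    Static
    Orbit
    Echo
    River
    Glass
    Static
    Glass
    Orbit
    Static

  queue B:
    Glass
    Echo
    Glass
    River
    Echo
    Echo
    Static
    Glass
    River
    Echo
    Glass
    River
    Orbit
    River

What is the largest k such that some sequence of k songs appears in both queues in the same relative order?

7

Pick Echo [1,2] → Echo [2,5] → Echo [3,6] → River [4,9] → Echo [8,10] → River [9,12] → Orbit [13,13]; all 7 songs appear in both, in order. dp[14][14] = 7 confirms this is the maximum.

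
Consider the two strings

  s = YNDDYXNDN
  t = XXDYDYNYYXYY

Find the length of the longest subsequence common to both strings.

Match Y at s[1]=t[6], then N at s[2]=t[7], then Y at s[5]=t[9], then X at s[6]=t[10] — 4 characters in the same relative order in both, and the DP table's final entry dp[9][12] is also 4, so no common subsequence is longer.

4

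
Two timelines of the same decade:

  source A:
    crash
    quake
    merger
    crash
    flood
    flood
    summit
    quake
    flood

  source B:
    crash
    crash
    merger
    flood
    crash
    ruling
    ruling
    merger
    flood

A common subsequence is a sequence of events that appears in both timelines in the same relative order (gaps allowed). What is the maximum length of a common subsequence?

Taking crash at source A[1]=source B[2]; then merger at source A[3]=source B[3]; then crash at source A[4]=source B[5]; then flood at source A[9]=source B[9] gives a common subsequence of length 4. Since dp[9][9] = 4, nothing longer is possible.

4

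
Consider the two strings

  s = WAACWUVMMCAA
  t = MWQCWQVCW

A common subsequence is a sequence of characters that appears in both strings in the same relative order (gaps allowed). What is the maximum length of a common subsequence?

Let dp[i][j] be the LCS length of the first i characters of s and the first j characters of t. dp[i][j] = dp[i-1][j-1]+1 when the i-th and j-th characters match, else max(dp[i-1][j], dp[i][j-1]).
    ·  M  W  Q  C  W  Q  V  C  W
 ·  0  0  0  0  0  0  0  0  0  0
 W  0  0  1  1  1  1  1  1  1  1
 A  0  0  1  1  1  1  1  1  1  1
 A  0  0  1  1  1  1  1  1  1  1
 C  0  0  1  1  2  2  2  2  2  2
 W  0  0  1  1  2  3  3  3  3  3
 U  0  0  1  1  2  3  3  3  3  3
 V  0  0  1  1  2  3  3  4  4  4
 M  0  1  1  1  2  3  3  4  4  4
 M  0  1  1  1  2  3  3  4  4  4
 C  0  1  1  1  2  3  3  4  5  5
 A  0  1  1  1  2  3  3  4  5  5
 A  0  1  1  1  2  3  3  4  5  5
dp[12][9] = 5. One LCS (by backtracking along matches): WCWVC.

5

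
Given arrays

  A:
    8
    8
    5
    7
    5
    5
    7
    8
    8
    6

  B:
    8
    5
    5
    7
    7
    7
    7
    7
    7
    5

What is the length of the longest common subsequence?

4

Pick 8 (A #1, B #1) → 5 (A #3, B #3) → 7 (A #4, B #9) → 5 (A #6, B #10); all 4 values appear in both, in order. Since dp[10][10] = 4, nothing longer is possible.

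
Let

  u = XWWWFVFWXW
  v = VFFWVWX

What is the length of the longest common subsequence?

Taking W [4,4] → V [6,5] → W [8,6] → X [9,7] gives a common subsequence of length 4. dp[10][7] = 4 confirms this is the maximum.

4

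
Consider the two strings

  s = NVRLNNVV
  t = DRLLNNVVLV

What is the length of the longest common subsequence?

6

Match R (s #3, t #2), L (s #4, t #4), N (s #5, t #5), N (s #6, t #6), V (s #7, t #8), V (s #8, t #10) — 6 characters in the same relative order in both. dp[8][10] = 6 confirms this is the maximum.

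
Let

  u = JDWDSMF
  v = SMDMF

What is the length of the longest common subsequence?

3

Let dp[i][j] be the LCS length of the first i characters of u and the first j characters of v. dp[i][j] = dp[i-1][j-1]+1 when the i-th and j-th characters match, else max(dp[i-1][j], dp[i][j-1]).
    ·  S  M  D  M  F
 ·  0  0  0  0  0  0
 J  0  0  0  0  0  0
 D  0  0  0  1  1  1
 W  0  0  0  1  1  1
 D  0  0  0  1  1  1
 S  0  1  1  1  1  1
 M  0  1  2  2  2  2
 F  0  1  2  2  2  3
dp[7][5] = 3. One LCS (by backtracking along matches): DMF.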